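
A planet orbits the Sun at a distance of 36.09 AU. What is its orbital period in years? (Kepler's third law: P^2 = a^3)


P = a^(3/2) = 36.09^1.5 = 216.8105

216.8105 years


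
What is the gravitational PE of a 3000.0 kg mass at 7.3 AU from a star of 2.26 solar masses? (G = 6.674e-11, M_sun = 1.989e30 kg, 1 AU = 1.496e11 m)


M = 2.26 * 1.989e30 kg = 4.49514e+30 kg; r = 7.3 AU * 1.496e11 m/AU = 1.09208e+12 m. U = -GM*m/r = -(6.674e-11 * 4.49514e+30 * 3000.0) / 1.09208e+12 = -8.241e+11

-8.241e+11 J


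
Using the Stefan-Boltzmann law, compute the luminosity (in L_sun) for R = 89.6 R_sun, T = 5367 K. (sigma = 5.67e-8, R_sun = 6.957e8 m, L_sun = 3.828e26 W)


R = 89.6 * 6.957e8 m = 6.233472e+10 m. L = 4*pi*R^2*sigma*T^4 = 4*pi*(6.233472e+10)^2 * 5.67e-8 * 5367^4 = 2.297096976e+30 W. L/L_sun = 2.297096976e+30 / 3.828e26 = 6000.7758

6000.7758 L_sun


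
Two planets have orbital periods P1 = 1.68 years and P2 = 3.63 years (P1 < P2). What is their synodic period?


1/P_syn = |1/P1 - 1/P2| = |1/1.68 - 1/3.63| => P_syn = 3.1274

3.1274 years


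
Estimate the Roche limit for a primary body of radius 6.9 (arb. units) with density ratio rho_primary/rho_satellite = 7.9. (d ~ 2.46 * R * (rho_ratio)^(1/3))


d_Roche = 2.46 * 6.9 * 7.9^(1/3) = 33.806

33.806


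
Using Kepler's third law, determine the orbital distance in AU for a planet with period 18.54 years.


a = P^(2/3) = 18.54^(2/3) = 7.005

7.005 AU


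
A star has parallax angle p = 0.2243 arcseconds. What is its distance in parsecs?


d = 1/p = 1/0.2243 = 4.4583

4.4583 pc


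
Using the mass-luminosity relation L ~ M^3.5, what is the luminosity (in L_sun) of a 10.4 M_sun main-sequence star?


L/L_sun = (M/M_sun)^3.5 = 10.4^3.5 = 3627.5774

3627.5774 L_sun


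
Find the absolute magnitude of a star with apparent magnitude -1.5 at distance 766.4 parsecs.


M = m - 5*log10(d) + 5 = -1.5 - 5*log10(766.4) + 5 = -10.9223

-10.9223


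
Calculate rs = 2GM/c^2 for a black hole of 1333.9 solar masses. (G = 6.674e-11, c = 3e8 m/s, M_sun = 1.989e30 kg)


M = 1333.9 * 1.989e30 kg = 2.6531271e+33 kg. rs = 2GM/c^2 = 2 * 6.674e-11 * 2.6531271e+33 / (3e8)^2 = 3.935e+06

3.935e+06 m


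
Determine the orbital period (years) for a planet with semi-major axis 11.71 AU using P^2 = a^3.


P = a^(3/2) = 11.71^1.5 = 40.0715

40.0715 years


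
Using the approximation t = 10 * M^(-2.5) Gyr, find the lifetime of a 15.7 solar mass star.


t = 10 * M^(-2.5) = 10 * 15.7^(-2.5) = 0.0102

0.0102 Gyr


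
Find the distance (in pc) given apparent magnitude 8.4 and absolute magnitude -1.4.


d = 10^((m - M + 5)/5) = 10^((8.4 - -1.4 + 5)/5) = 912.0108

912.0108 pc


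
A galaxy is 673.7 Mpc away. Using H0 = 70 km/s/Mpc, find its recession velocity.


v = H0 * d = 70 * 673.7 = 47159.0

47159.0 km/s


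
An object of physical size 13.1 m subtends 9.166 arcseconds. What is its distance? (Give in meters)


D = size / theta_rad, theta_rad = 9.166 * pi/(180*3600) = 4.444e-05, D = 294792.5989

294792.5989 m


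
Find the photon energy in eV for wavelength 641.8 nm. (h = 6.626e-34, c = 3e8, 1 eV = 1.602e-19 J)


E = hc/lambda = 6.626e-34 * 3e8 / 6.418e-07 = 3.097e-19 J = 1.9333 eV

1.9333 eV


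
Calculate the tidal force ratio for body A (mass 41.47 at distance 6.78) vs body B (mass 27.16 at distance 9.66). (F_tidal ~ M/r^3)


Ratio = (M1/r1^3) / (M2/r2^3) = (41.47/6.78^3) / (27.16/9.66^3) = 4.4162

4.4162


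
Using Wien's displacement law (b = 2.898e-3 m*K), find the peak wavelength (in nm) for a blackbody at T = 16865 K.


lam_max = b / T = 2.898e-3 / 16865 = 1.718e-07 m = 171.8352 nm

171.8352 nm


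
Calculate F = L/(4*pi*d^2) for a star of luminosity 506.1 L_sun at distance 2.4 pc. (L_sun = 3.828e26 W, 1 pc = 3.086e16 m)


F = L / (4*pi*d^2) = 1.937e+29 / (4*pi*(7.406e+16)^2) = 2.811e-06

2.811e-06 W/m^2


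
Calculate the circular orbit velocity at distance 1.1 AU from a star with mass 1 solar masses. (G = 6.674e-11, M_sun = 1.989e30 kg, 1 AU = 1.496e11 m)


v = sqrt(GM/r) = sqrt(6.674e-11 * 1.989e+30 / 1.646e+11) = 28401.9627

28401.9627 m/s


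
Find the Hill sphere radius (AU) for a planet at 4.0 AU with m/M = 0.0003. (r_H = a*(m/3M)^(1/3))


r_H = a * (m/3M)^(1/3) = 4.0 * (0.0003/3)^(1/3) = 0.1857

0.1857 AU


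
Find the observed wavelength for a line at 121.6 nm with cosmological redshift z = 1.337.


lam_obs = lam_emit * (1 + z) = 121.6 * (1 + 1.337) = 284.1792

284.1792 nm


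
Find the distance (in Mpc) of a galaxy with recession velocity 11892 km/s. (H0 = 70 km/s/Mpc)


d = v / H0 = 11892 / 70 = 169.8857

169.8857 Mpc


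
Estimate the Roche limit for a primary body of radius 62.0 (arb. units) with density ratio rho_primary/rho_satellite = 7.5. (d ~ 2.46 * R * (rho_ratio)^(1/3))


d_Roche = 2.46 * 62.0 * 7.5^(1/3) = 298.5478

298.5478


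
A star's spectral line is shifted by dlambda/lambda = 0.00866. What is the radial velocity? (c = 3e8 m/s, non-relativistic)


v = (dlambda/lambda) * c = 0.00866 * 3e8 = 2.598e+06

2.598e+06 m/s


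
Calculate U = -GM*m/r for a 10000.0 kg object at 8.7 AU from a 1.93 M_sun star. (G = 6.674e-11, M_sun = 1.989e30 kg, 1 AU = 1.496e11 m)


M = 1.93 * 1.989e30 kg = 3.83877e+30 kg; r = 8.7 AU * 1.496e11 m/AU = 1.30152e+12 m. U = -GM*m/r = -(6.674e-11 * 3.83877e+30 * 10000.0) / 1.30152e+12 = -1.968e+12

-1.968e+12 J


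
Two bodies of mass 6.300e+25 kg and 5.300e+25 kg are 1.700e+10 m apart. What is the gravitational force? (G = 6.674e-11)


F = G*m1*m2/r^2 = 6.674e-11 * 6.300e+25 * 5.300e+25 / (1.700e+10)^2 = 6.674e-11 * 3.339e+51 / 2.890e+20 = 7.711e+20

7.711e+20 N


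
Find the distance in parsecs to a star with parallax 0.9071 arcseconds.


d = 1/p = 1/0.9071 = 1.1024

1.1024 pc


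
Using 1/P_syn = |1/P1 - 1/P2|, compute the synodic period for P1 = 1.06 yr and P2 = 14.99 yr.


1/P_syn = |1/P1 - 1/P2| = |1/1.06 - 1/14.99| => P_syn = 1.1407

1.1407 years


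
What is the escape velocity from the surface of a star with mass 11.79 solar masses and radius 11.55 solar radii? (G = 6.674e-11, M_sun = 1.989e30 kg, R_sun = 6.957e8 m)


M = 11.79 * 1.989e30 kg = 2.345031e+31 kg; R = 11.55 * 6.957e8 m = 8.035335e+09 m. v_esc = sqrt(2GM/R) = sqrt(2 * 6.674e-11 * 2.345031e+31 / 8.035335e+09) = 624137.6757

624137.6757 m/s


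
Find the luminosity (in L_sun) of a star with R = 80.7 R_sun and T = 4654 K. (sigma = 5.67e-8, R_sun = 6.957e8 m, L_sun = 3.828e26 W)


R = 80.7 * 6.957e8 m = 5.614299e+10 m. L = 4*pi*R^2*sigma*T^4 = 4*pi*(5.614299e+10)^2 * 5.67e-8 * 4654^4 = 1.053633365e+30 W. L/L_sun = 1.053633365e+30 / 3.828e26 = 2752.4383

2752.4383 L_sun


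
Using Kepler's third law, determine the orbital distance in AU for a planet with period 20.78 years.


a = P^(2/3) = 20.78^(2/3) = 7.5584

7.5584 AU


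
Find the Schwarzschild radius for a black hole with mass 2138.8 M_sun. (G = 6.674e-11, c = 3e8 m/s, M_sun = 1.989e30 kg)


M = 2138.8 * 1.989e30 kg = 4.2540732e+33 kg. rs = 2GM/c^2 = 2 * 6.674e-11 * 4.2540732e+33 / (3e8)^2 = 6.309e+06

6.309e+06 m


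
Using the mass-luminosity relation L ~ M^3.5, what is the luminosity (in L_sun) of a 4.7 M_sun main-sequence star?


L/L_sun = (M/M_sun)^3.5 = 4.7^3.5 = 225.0829

225.0829 L_sun


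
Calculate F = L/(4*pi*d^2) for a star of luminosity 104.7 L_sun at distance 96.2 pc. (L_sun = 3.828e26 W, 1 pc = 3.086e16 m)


F = L / (4*pi*d^2) = 4.008e+28 / (4*pi*(2.969e+18)^2) = 3.619e-10

3.619e-10 W/m^2


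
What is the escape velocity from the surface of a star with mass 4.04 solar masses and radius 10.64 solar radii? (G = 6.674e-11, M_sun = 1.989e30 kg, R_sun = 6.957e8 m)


M = 4.04 * 1.989e30 kg = 8.03556e+30 kg; R = 10.64 * 6.957e8 m = 7.402248e+09 m. v_esc = sqrt(2GM/R) = sqrt(2 * 6.674e-11 * 8.03556e+30 / 7.402248e+09) = 380657.4706

380657.4706 m/s


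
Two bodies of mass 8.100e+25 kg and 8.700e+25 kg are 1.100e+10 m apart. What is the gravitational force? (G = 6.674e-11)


F = G*m1*m2/r^2 = 6.674e-11 * 8.100e+25 * 8.700e+25 / (1.100e+10)^2 = 6.674e-11 * 7.047e+51 / 1.210e+20 = 3.887e+21

3.887e+21 N


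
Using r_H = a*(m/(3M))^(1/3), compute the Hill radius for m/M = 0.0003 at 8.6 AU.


r_H = a * (m/3M)^(1/3) = 8.6 * (0.0003/3)^(1/3) = 0.3992

0.3992 AU


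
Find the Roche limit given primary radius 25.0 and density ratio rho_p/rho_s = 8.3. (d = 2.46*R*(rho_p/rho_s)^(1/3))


d_Roche = 2.46 * 25.0 * 8.3^(1/3) = 124.5187

124.5187


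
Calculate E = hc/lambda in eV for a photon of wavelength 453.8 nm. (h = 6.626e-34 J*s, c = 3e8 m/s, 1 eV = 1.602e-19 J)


E = hc/lambda = 6.626e-34 * 3e8 / 4.538e-07 = 4.380e-19 J = 2.7343 eV

2.7343 eV


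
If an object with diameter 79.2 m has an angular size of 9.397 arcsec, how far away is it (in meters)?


D = size / theta_rad, theta_rad = 9.397 * pi/(180*3600) = 4.556e-05, D = 1.738e+06

1.738e+06 m


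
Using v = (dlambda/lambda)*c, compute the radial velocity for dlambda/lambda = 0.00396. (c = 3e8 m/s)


v = (dlambda/lambda) * c = 0.00396 * 3e8 = 1.188e+06

1.188e+06 m/s


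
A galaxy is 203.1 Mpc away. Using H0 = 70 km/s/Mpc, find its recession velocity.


v = H0 * d = 70 * 203.1 = 14217.0

14217.0 km/s


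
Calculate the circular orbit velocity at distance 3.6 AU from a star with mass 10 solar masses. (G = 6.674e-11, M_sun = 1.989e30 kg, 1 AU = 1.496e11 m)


v = sqrt(GM/r) = sqrt(6.674e-11 * 1.989e+31 / 5.386e+11) = 49647.0497

49647.0497 m/s


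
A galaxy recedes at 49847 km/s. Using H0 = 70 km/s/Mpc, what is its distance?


d = v / H0 = 49847 / 70 = 712.1

712.1 Mpc


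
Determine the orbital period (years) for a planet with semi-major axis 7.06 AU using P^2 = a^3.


P = a^(3/2) = 7.06^1.5 = 18.7589

18.7589 years


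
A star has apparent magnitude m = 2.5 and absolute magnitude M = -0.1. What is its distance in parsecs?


d = 10^((m - M + 5)/5) = 10^((2.5 - -0.1 + 5)/5) = 33.1131

33.1131 pc


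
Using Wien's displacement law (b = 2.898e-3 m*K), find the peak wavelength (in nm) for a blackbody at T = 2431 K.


lam_max = b / T = 2.898e-3 / 2431 = 1.192e-06 m = 1192.102 nm

1192.102 nm


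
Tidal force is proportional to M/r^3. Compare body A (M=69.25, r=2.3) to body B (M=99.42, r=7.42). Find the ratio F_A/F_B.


Ratio = (M1/r1^3) / (M2/r2^3) = (69.25/2.3^3) / (99.42/7.42^3) = 23.387

23.387


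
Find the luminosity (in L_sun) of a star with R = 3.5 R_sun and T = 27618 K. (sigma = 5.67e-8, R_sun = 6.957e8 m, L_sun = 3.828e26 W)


R = 3.5 * 6.957e8 m = 2.43495e+09 m. L = 4*pi*R^2*sigma*T^4 = 4*pi*(2.43495e+09)^2 * 5.67e-8 * 27618^4 = 2.457773852e+30 W. L/L_sun = 2.457773852e+30 / 3.828e26 = 6420.5169

6420.5169 L_sun


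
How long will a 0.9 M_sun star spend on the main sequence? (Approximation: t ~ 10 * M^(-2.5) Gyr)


t = 10 * M^(-2.5) = 10 * 0.9^(-2.5) = 13.0135

13.0135 Gyr


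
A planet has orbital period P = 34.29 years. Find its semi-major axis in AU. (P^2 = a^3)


a = P^(2/3) = 34.29^(2/3) = 10.5547

10.5547 AU


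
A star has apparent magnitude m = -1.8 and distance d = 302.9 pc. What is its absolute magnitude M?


M = m - 5*log10(d) + 5 = -1.8 - 5*log10(302.9) + 5 = -9.2065

-9.2065


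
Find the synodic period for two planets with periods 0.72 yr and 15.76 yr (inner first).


1/P_syn = |1/P1 - 1/P2| = |1/0.72 - 1/15.76| => P_syn = 0.7545

0.7545 years


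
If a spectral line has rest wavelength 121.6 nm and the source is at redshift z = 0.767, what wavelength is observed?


lam_obs = lam_emit * (1 + z) = 121.6 * (1 + 0.767) = 214.8672

214.8672 nm


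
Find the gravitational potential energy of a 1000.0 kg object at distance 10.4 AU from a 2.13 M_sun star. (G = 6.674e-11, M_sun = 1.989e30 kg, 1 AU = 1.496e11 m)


M = 2.13 * 1.989e30 kg = 4.23657e+30 kg; r = 10.4 AU * 1.496e11 m/AU = 1.55584e+12 m. U = -GM*m/r = -(6.674e-11 * 4.23657e+30 * 1000.0) / 1.55584e+12 = -1.817e+11

-1.817e+11 J


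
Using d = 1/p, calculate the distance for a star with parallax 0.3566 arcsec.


d = 1/p = 1/0.3566 = 2.8043

2.8043 pc


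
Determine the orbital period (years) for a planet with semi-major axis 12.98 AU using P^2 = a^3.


P = a^(3/2) = 12.98^1.5 = 46.764

46.764 years


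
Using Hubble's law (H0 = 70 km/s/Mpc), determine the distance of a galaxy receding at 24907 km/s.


d = v / H0 = 24907 / 70 = 355.8143

355.8143 Mpc


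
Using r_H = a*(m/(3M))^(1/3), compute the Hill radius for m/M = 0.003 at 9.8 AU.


r_H = a * (m/3M)^(1/3) = 9.8 * (0.003/3)^(1/3) = 0.98

0.98 AU


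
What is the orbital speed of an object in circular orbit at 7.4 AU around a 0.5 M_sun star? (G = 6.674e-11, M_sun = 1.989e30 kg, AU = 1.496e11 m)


v = sqrt(GM/r) = sqrt(6.674e-11 * 9.945e+29 / 1.107e+12) = 7743.0816

7743.0816 m/s


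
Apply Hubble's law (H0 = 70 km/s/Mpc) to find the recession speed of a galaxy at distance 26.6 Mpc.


v = H0 * d = 70 * 26.6 = 1862.0

1862.0 km/s


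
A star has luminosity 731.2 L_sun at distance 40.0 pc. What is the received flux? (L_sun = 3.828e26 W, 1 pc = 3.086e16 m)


F = L / (4*pi*d^2) = 2.799e+29 / (4*pi*(1.234e+18)^2) = 1.462e-08

1.462e-08 W/m^2


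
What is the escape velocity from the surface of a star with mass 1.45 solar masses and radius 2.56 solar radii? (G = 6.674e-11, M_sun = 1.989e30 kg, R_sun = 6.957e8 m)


M = 1.45 * 1.989e30 kg = 2.88405e+30 kg; R = 2.56 * 6.957e8 m = 1.780992e+09 m. v_esc = sqrt(2GM/R) = sqrt(2 * 6.674e-11 * 2.88405e+30 / 1.780992e+09) = 464920.2978

464920.2978 m/s


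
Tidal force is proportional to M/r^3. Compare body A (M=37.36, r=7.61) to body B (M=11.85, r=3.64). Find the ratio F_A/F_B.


Ratio = (M1/r1^3) / (M2/r2^3) = (37.36/7.61^3) / (11.85/3.64^3) = 0.345

0.345


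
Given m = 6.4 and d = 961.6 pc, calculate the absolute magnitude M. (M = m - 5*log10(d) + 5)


M = m - 5*log10(d) + 5 = 6.4 - 5*log10(961.6) + 5 = -3.515

-3.515


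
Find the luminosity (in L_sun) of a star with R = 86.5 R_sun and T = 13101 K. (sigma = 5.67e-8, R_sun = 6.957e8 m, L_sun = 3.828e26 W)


R = 86.5 * 6.957e8 m = 6.017805e+10 m. L = 4*pi*R^2*sigma*T^4 = 4*pi*(6.017805e+10)^2 * 5.67e-8 * 13101^4 = 7.601283512e+31 W. L/L_sun = 7.601283512e+31 / 3.828e26 = 198570.6247

198570.6247 L_sun


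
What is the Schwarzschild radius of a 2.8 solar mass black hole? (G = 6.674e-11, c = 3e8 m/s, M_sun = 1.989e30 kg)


M = 2.8 * 1.989e30 kg = 5.5692e+30 kg. rs = 2GM/c^2 = 2 * 6.674e-11 * 5.5692e+30 / (3e8)^2 = 8259.7424

8259.7424 m


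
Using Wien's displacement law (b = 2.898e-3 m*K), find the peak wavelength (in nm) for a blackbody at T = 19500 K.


lam_max = b / T = 2.898e-3 / 19500 = 1.486e-07 m = 148.6154 nm

148.6154 nm


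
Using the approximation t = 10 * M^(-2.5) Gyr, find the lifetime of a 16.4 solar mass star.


t = 10 * M^(-2.5) = 10 * 16.4^(-2.5) = 0.0092

0.0092 Gyr


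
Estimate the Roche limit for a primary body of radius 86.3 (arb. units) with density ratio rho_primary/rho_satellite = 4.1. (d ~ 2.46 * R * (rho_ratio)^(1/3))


d_Roche = 2.46 * 86.3 * 4.1^(1/3) = 339.7873

339.7873


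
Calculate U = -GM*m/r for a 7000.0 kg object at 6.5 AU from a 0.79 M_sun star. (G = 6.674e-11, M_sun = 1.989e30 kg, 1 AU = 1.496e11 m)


M = 0.79 * 1.989e30 kg = 1.57131e+30 kg; r = 6.5 AU * 1.496e11 m/AU = 9.724e+11 m. U = -GM*m/r = -(6.674e-11 * 1.57131e+30 * 7000.0) / 9.724e+11 = -7.549e+11

-7.549e+11 J


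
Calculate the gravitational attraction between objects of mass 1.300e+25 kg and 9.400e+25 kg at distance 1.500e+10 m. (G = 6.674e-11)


F = G*m1*m2/r^2 = 6.674e-11 * 1.300e+25 * 9.400e+25 / (1.500e+10)^2 = 6.674e-11 * 1.222e+51 / 2.250e+20 = 3.625e+20

3.625e+20 N


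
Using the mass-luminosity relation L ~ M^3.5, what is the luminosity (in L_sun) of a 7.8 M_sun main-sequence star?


L/L_sun = (M/M_sun)^3.5 = 7.8^3.5 = 1325.3516

1325.3516 L_sun


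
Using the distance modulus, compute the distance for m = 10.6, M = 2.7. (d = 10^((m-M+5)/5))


d = 10^((m - M + 5)/5) = 10^((10.6 - 2.7 + 5)/5) = 380.1894

380.1894 pc


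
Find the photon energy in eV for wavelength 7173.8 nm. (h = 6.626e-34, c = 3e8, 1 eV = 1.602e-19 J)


E = hc/lambda = 6.626e-34 * 3e8 / 7.174e-06 = 2.771e-20 J = 0.173 eV

0.173 eV


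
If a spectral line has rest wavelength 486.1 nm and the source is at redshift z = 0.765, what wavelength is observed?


lam_obs = lam_emit * (1 + z) = 486.1 * (1 + 0.765) = 857.9665

857.9665 nm


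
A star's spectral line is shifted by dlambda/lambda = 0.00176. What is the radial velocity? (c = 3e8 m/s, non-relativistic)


v = (dlambda/lambda) * c = 0.00176 * 3e8 = 528000.0

528000.0 m/s


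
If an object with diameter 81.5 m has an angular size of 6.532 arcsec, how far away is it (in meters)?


D = size / theta_rad, theta_rad = 6.532 * pi/(180*3600) = 3.167e-05, D = 2.574e+06

2.574e+06 m


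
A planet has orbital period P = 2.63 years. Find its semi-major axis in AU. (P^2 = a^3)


a = P^(2/3) = 2.63^(2/3) = 1.9053

1.9053 AU


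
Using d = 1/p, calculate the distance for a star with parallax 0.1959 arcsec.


d = 1/p = 1/0.1959 = 5.1046

5.1046 pc


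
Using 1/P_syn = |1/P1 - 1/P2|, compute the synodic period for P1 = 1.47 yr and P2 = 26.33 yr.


1/P_syn = |1/P1 - 1/P2| = |1/1.47 - 1/26.33| => P_syn = 1.5569

1.5569 years


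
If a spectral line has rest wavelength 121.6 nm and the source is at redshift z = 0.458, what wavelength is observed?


lam_obs = lam_emit * (1 + z) = 121.6 * (1 + 0.458) = 177.2928

177.2928 nm


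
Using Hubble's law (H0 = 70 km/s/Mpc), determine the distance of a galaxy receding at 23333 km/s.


d = v / H0 = 23333 / 70 = 333.3286

333.3286 Mpc


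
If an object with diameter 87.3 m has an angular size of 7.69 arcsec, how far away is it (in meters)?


D = size / theta_rad, theta_rad = 7.69 * pi/(180*3600) = 3.728e-05, D = 2.342e+06

2.342e+06 m


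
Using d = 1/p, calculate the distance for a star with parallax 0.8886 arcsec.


d = 1/p = 1/0.8886 = 1.1254

1.1254 pc


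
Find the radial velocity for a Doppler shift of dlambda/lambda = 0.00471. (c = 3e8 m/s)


v = (dlambda/lambda) * c = 0.00471 * 3e8 = 1.413e+06

1.413e+06 m/s


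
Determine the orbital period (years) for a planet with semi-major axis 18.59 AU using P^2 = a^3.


P = a^(3/2) = 18.59^1.5 = 80.1529

80.1529 years


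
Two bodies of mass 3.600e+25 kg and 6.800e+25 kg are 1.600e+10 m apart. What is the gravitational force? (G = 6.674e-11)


F = G*m1*m2/r^2 = 6.674e-11 * 3.600e+25 * 6.800e+25 / (1.600e+10)^2 = 6.674e-11 * 2.448e+51 / 2.560e+20 = 6.382e+20

6.382e+20 N


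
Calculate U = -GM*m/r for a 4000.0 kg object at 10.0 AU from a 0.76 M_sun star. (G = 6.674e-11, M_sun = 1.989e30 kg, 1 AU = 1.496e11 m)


M = 0.76 * 1.989e30 kg = 1.51164e+30 kg; r = 10.0 AU * 1.496e11 m/AU = 1.496e+12 m. U = -GM*m/r = -(6.674e-11 * 1.51164e+30 * 4000.0) / 1.496e+12 = -2.698e+11

-2.698e+11 J


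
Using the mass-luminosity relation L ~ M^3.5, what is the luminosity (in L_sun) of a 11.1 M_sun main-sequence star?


L/L_sun = (M/M_sun)^3.5 = 11.1^3.5 = 4556.49

4556.49 L_sun


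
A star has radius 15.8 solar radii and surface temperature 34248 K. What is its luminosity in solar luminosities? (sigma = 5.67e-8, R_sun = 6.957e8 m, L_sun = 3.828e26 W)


R = 15.8 * 6.957e8 m = 1.099206e+10 m. L = 4*pi*R^2*sigma*T^4 = 4*pi*(1.099206e+10)^2 * 5.67e-8 * 34248^4 = 1.184382448e+32 W. L/L_sun = 1.184382448e+32 / 3.828e26 = 309399.8036

309399.8036 L_sun


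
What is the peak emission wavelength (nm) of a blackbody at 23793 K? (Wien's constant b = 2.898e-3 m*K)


lam_max = b / T = 2.898e-3 / 23793 = 1.218e-07 m = 121.8005 nm

121.8005 nm


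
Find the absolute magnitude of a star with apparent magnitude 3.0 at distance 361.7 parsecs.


M = m - 5*log10(d) + 5 = 3.0 - 5*log10(361.7) + 5 = -4.7917

-4.7917


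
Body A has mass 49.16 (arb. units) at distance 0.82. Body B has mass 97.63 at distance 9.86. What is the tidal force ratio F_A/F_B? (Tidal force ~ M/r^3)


Ratio = (M1/r1^3) / (M2/r2^3) = (49.16/0.82^3) / (97.63/9.86^3) = 875.4226

875.4226


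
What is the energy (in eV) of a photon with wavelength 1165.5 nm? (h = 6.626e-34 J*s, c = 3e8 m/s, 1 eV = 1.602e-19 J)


E = hc/lambda = 6.626e-34 * 3e8 / 1.166e-06 = 1.706e-19 J = 1.0646 eV

1.0646 eV


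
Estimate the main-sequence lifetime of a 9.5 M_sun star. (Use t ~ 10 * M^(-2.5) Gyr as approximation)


t = 10 * M^(-2.5) = 10 * 9.5^(-2.5) = 0.0359

0.0359 Gyr


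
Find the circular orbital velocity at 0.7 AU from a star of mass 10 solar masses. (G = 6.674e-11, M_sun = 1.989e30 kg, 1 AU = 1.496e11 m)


v = sqrt(GM/r) = sqrt(6.674e-11 * 1.989e+31 / 1.047e+11) = 112588.9259

112588.9259 m/s


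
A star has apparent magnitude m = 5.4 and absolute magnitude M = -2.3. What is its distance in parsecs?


d = 10^((m - M + 5)/5) = 10^((5.4 - -2.3 + 5)/5) = 346.7369

346.7369 pc


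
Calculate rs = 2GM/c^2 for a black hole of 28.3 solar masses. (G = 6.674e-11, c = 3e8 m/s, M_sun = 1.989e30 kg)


M = 28.3 * 1.989e30 kg = 5.62887e+31 kg. rs = 2GM/c^2 = 2 * 6.674e-11 * 5.62887e+31 / (3e8)^2 = 83482.3964

83482.3964 m


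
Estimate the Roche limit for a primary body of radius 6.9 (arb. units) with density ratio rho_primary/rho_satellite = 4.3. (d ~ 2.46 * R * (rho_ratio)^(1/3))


d_Roche = 2.46 * 6.9 * 4.3^(1/3) = 27.602

27.602


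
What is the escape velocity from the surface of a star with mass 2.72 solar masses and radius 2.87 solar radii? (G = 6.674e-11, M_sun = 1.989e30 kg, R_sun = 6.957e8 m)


M = 2.72 * 1.989e30 kg = 5.41008e+30 kg; R = 2.87 * 6.957e8 m = 1.996659e+09 m. v_esc = sqrt(2GM/R) = sqrt(2 * 6.674e-11 * 5.41008e+30 / 1.996659e+09) = 601392.479

601392.479 m/s


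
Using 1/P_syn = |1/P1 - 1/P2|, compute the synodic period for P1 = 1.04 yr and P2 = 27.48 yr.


1/P_syn = |1/P1 - 1/P2| = |1/1.04 - 1/27.48| => P_syn = 1.0809

1.0809 years


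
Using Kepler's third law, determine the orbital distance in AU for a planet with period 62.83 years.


a = P^(2/3) = 62.83^(2/3) = 15.8044

15.8044 AU


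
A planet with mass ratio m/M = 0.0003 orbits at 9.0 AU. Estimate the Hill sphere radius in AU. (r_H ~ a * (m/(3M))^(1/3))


r_H = a * (m/3M)^(1/3) = 9.0 * (0.0003/3)^(1/3) = 0.4177

0.4177 AU


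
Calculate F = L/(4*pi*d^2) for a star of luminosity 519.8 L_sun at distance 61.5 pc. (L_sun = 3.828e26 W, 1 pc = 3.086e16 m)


F = L / (4*pi*d^2) = 1.990e+29 / (4*pi*(1.898e+18)^2) = 4.396e-09

4.396e-09 W/m^2


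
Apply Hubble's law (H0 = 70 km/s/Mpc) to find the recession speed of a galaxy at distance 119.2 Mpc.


v = H0 * d = 70 * 119.2 = 8344.0

8344.0 km/s


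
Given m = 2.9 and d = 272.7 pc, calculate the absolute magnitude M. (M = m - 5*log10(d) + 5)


M = m - 5*log10(d) + 5 = 2.9 - 5*log10(272.7) + 5 = -4.2784

-4.2784


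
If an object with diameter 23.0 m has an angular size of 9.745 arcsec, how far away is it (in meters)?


D = size / theta_rad, theta_rad = 9.745 * pi/(180*3600) = 4.725e-05, D = 486823.0419

486823.0419 m


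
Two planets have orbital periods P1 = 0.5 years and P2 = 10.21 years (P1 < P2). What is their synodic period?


1/P_syn = |1/P1 - 1/P2| = |1/0.5 - 1/10.21| => P_syn = 0.5257

0.5257 years


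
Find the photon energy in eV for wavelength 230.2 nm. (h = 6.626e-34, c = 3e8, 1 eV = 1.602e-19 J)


E = hc/lambda = 6.626e-34 * 3e8 / 2.302e-07 = 8.635e-19 J = 5.3902 eV

5.3902 eV


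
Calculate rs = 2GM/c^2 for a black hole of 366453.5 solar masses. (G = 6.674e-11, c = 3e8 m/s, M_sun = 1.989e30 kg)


M = 366453.5 * 1.989e30 kg = 7.288760115e+35 kg. rs = 2GM/c^2 = 2 * 6.674e-11 * 7.288760115e+35 / (3e8)^2 = 1.081e+09

1.081e+09 m


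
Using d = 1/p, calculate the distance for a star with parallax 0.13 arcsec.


d = 1/p = 1/0.13 = 7.6923

7.6923 pc


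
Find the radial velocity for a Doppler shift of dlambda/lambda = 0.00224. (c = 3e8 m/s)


v = (dlambda/lambda) * c = 0.00224 * 3e8 = 672000.0

672000.0 m/s


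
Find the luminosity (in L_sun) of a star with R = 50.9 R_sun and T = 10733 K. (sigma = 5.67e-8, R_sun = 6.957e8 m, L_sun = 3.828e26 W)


R = 50.9 * 6.957e8 m = 3.541113e+10 m. L = 4*pi*R^2*sigma*T^4 = 4*pi*(3.541113e+10)^2 * 5.67e-8 * 10733^4 = 1.185651382e+31 W. L/L_sun = 1.185651382e+31 / 3.828e26 = 30973.1291

30973.1291 L_sun


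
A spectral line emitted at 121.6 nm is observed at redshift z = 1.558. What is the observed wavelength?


lam_obs = lam_emit * (1 + z) = 121.6 * (1 + 1.558) = 311.0528

311.0528 nm


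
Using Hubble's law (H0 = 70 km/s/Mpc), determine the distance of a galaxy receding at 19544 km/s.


d = v / H0 = 19544 / 70 = 279.2

279.2 Mpc


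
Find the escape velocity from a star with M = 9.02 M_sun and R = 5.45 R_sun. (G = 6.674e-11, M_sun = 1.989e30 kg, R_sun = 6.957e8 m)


M = 9.02 * 1.989e30 kg = 1.794078e+31 kg; R = 5.45 * 6.957e8 m = 3.791565e+09 m. v_esc = sqrt(2GM/R) = sqrt(2 * 6.674e-11 * 1.794078e+31 / 3.791565e+09) = 794729.8154

794729.8154 m/s


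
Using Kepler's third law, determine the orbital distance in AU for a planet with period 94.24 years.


a = P^(2/3) = 94.24^(2/3) = 20.7089

20.7089 AU


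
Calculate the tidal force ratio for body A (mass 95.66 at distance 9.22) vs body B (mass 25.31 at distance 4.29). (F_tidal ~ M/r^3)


Ratio = (M1/r1^3) / (M2/r2^3) = (95.66/9.22^3) / (25.31/4.29^3) = 0.3807

0.3807


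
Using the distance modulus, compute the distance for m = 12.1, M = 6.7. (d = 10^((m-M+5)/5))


d = 10^((m - M + 5)/5) = 10^((12.1 - 6.7 + 5)/5) = 120.2264

120.2264 pc


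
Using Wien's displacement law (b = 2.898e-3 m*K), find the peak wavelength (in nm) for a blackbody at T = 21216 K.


lam_max = b / T = 2.898e-3 / 21216 = 1.366e-07 m = 136.595 nm

136.595 nm


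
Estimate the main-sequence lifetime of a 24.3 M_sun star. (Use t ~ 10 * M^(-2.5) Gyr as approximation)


t = 10 * M^(-2.5) = 10 * 24.3^(-2.5) = 0.0034

0.0034 Gyr


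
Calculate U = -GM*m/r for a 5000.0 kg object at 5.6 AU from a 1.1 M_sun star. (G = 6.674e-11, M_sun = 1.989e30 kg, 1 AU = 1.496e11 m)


M = 1.1 * 1.989e30 kg = 2.1879e+30 kg; r = 5.6 AU * 1.496e11 m/AU = 8.3776e+11 m. U = -GM*m/r = -(6.674e-11 * 2.1879e+30 * 5000.0) / 8.3776e+11 = -8.715e+11

-8.715e+11 J


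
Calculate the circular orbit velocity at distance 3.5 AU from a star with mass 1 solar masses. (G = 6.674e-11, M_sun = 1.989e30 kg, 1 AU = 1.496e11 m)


v = sqrt(GM/r) = sqrt(6.674e-11 * 1.989e+30 / 5.236e+11) = 15922.4786

15922.4786 m/s


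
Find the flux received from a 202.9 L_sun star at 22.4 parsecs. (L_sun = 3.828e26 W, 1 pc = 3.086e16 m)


F = L / (4*pi*d^2) = 7.767e+28 / (4*pi*(6.913e+17)^2) = 1.293e-08

1.293e-08 W/m^2


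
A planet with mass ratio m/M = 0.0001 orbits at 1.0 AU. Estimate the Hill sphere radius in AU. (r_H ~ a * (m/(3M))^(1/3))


r_H = a * (m/3M)^(1/3) = 1.0 * (0.0001/3)^(1/3) = 0.0322

0.0322 AU


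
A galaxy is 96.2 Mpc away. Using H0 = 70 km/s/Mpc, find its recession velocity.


v = H0 * d = 70 * 96.2 = 6734.0

6734.0 km/s


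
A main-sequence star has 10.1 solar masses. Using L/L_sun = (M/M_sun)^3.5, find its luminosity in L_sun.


L/L_sun = (M/M_sun)^3.5 = 10.1^3.5 = 3274.3478

3274.3478 L_sun


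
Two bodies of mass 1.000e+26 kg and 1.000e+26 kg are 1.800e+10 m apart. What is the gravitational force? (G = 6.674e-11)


F = G*m1*m2/r^2 = 6.674e-11 * 1.000e+26 * 1.000e+26 / (1.800e+10)^2 = 6.674e-11 * 1.000e+52 / 3.240e+20 = 2.060e+21

2.060e+21 N


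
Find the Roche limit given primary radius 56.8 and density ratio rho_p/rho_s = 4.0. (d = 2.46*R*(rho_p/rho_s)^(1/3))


d_Roche = 2.46 * 56.8 * 4.0^(1/3) = 221.8044

221.8044


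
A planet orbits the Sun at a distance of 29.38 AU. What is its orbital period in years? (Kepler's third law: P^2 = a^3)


P = a^(3/2) = 29.38^1.5 = 159.2494

159.2494 years


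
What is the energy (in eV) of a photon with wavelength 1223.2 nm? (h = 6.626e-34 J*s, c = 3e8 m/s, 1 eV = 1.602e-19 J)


E = hc/lambda = 6.626e-34 * 3e8 / 1.223e-06 = 1.625e-19 J = 1.0144 eV

1.0144 eV


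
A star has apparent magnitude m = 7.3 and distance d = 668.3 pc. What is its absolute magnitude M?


M = m - 5*log10(d) + 5 = 7.3 - 5*log10(668.3) + 5 = -1.8249

-1.8249


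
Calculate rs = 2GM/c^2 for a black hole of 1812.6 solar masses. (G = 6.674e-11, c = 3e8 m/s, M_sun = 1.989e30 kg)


M = 1812.6 * 1.989e30 kg = 3.6052614e+33 kg. rs = 2GM/c^2 = 2 * 6.674e-11 * 3.6052614e+33 / (3e8)^2 = 5.347e+06

5.347e+06 m


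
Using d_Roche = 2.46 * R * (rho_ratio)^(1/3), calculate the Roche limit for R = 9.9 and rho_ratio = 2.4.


d_Roche = 2.46 * 9.9 * 2.4^(1/3) = 32.6067

32.6067


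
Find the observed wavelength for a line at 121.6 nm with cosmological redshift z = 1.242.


lam_obs = lam_emit * (1 + z) = 121.6 * (1 + 1.242) = 272.6272

272.6272 nm


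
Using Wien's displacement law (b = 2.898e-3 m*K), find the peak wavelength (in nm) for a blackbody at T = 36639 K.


lam_max = b / T = 2.898e-3 / 36639 = 7.910e-08 m = 79.096 nm

79.096 nm


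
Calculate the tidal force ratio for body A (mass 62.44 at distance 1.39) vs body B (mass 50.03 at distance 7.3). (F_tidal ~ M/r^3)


Ratio = (M1/r1^3) / (M2/r2^3) = (62.44/1.39^3) / (50.03/7.3^3) = 180.7826

180.7826


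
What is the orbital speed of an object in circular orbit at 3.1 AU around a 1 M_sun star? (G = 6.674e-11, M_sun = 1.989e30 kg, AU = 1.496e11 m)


v = sqrt(GM/r) = sqrt(6.674e-11 * 1.989e+30 / 4.638e+11) = 16918.5777

16918.5777 m/s


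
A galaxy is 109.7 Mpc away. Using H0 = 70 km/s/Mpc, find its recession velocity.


v = H0 * d = 70 * 109.7 = 7679.0

7679.0 km/s


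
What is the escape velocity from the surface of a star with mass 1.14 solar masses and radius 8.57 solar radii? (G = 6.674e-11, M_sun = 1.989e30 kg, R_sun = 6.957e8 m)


M = 1.14 * 1.989e30 kg = 2.26746e+30 kg; R = 8.57 * 6.957e8 m = 5.962149e+09 m. v_esc = sqrt(2GM/R) = sqrt(2 * 6.674e-11 * 2.26746e+30 / 5.962149e+09) = 225307.9435

225307.9435 m/s


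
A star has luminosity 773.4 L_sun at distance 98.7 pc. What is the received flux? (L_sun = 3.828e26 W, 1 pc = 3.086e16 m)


F = L / (4*pi*d^2) = 2.961e+29 / (4*pi*(3.046e+18)^2) = 2.539e-09

2.539e-09 W/m^2


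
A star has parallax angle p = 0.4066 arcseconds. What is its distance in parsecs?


d = 1/p = 1/0.4066 = 2.4594

2.4594 pc


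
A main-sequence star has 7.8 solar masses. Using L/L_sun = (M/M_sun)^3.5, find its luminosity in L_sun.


L/L_sun = (M/M_sun)^3.5 = 7.8^3.5 = 1325.3516

1325.3516 L_sun


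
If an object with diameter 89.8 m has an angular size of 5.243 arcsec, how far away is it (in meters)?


D = size / theta_rad, theta_rad = 5.243 * pi/(180*3600) = 2.542e-05, D = 3.533e+06

3.533e+06 m


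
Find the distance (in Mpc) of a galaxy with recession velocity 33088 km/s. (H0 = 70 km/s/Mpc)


d = v / H0 = 33088 / 70 = 472.6857

472.6857 Mpc


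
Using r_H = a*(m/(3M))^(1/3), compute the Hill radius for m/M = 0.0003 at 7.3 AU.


r_H = a * (m/3M)^(1/3) = 7.3 * (0.0003/3)^(1/3) = 0.3388

0.3388 AU


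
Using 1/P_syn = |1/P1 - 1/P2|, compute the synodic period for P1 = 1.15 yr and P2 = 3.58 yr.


1/P_syn = |1/P1 - 1/P2| = |1/1.15 - 1/3.58| => P_syn = 1.6942

1.6942 years


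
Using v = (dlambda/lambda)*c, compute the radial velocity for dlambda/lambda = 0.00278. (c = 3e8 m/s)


v = (dlambda/lambda) * c = 0.00278 * 3e8 = 834000.0

834000.0 m/s


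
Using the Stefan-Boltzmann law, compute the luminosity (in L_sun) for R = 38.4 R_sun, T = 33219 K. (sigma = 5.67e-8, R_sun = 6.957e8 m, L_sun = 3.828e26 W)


R = 38.4 * 6.957e8 m = 2.671488e+10 m. L = 4*pi*R^2*sigma*T^4 = 4*pi*(2.671488e+10)^2 * 5.67e-8 * 33219^4 = 6.192208866e+32 W. L/L_sun = 6.192208866e+32 / 3.828e26 = 1.618e+06

1.618e+06 L_sun


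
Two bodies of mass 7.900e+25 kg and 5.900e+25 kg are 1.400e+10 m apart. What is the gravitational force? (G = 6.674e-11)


F = G*m1*m2/r^2 = 6.674e-11 * 7.900e+25 * 5.900e+25 / (1.400e+10)^2 = 6.674e-11 * 4.661e+51 / 1.960e+20 = 1.587e+21

1.587e+21 N


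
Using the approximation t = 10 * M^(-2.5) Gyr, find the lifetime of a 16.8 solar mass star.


t = 10 * M^(-2.5) = 10 * 16.8^(-2.5) = 0.0086

0.0086 Gyr


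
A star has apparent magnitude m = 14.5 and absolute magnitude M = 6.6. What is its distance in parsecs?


d = 10^((m - M + 5)/5) = 10^((14.5 - 6.6 + 5)/5) = 380.1894

380.1894 pc


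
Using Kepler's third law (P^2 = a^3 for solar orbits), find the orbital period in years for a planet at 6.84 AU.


P = a^(3/2) = 6.84^1.5 = 17.8889

17.8889 years


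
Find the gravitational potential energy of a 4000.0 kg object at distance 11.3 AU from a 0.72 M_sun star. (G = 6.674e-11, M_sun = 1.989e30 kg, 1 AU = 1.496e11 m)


M = 0.72 * 1.989e30 kg = 1.43208e+30 kg; r = 11.3 AU * 1.496e11 m/AU = 1.69048e+12 m. U = -GM*m/r = -(6.674e-11 * 1.43208e+30 * 4000.0) / 1.69048e+12 = -2.262e+11

-2.262e+11 J


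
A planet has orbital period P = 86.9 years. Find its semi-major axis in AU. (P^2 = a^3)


a = P^(2/3) = 86.9^(2/3) = 19.6191

19.6191 AU


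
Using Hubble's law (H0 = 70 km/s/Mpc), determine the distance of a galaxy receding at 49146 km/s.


d = v / H0 = 49146 / 70 = 702.0857

702.0857 Mpc


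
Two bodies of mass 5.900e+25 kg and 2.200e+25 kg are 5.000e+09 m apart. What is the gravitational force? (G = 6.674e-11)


F = G*m1*m2/r^2 = 6.674e-11 * 5.900e+25 * 2.200e+25 / (5.000e+09)^2 = 6.674e-11 * 1.298e+51 / 2.500e+19 = 3.465e+21

3.465e+21 N


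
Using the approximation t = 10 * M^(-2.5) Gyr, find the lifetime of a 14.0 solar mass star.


t = 10 * M^(-2.5) = 10 * 14.0^(-2.5) = 0.0136

0.0136 Gyr


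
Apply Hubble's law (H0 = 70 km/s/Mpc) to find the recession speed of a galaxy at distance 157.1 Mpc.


v = H0 * d = 70 * 157.1 = 10997.0

10997.0 km/s


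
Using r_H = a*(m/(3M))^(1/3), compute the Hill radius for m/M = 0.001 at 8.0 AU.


r_H = a * (m/3M)^(1/3) = 8.0 * (0.001/3)^(1/3) = 0.5547

0.5547 AU


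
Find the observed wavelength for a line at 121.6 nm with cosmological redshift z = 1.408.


lam_obs = lam_emit * (1 + z) = 121.6 * (1 + 1.408) = 292.8128

292.8128 nm


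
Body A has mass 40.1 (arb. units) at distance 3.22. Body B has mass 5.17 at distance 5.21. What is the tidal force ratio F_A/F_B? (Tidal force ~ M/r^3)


Ratio = (M1/r1^3) / (M2/r2^3) = (40.1/3.22^3) / (5.17/5.21^3) = 32.8548

32.8548


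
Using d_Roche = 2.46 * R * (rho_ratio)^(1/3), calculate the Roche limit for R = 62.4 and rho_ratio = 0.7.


d_Roche = 2.46 * 62.4 * 0.7^(1/3) = 136.2968

136.2968


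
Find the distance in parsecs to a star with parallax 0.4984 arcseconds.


d = 1/p = 1/0.4984 = 2.0064

2.0064 pc


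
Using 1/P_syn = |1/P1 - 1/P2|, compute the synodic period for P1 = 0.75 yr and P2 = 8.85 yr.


1/P_syn = |1/P1 - 1/P2| = |1/0.75 - 1/8.85| => P_syn = 0.8194

0.8194 years


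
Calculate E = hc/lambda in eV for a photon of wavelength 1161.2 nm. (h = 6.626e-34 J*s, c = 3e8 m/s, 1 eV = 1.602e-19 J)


E = hc/lambda = 6.626e-34 * 3e8 / 1.161e-06 = 1.712e-19 J = 1.0686 eV

1.0686 eV


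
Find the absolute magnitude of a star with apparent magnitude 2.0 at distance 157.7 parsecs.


M = m - 5*log10(d) + 5 = 2.0 - 5*log10(157.7) + 5 = -3.9892

-3.9892


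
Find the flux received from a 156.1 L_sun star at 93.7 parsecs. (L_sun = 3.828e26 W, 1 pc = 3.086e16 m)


F = L / (4*pi*d^2) = 5.976e+28 / (4*pi*(2.892e+18)^2) = 5.687e-10

5.687e-10 W/m^2


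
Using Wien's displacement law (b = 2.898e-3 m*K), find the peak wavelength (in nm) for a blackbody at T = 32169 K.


lam_max = b / T = 2.898e-3 / 32169 = 9.009e-08 m = 90.0867 nm

90.0867 nm


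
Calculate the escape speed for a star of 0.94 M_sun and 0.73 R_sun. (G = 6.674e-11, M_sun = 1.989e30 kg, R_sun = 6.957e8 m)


M = 0.94 * 1.989e30 kg = 1.86966e+30 kg; R = 0.73 * 6.957e8 m = 5.07861e+08 m. v_esc = sqrt(2GM/R) = sqrt(2 * 6.674e-11 * 1.86966e+30 / 5.07861e+08) = 700998.3337

700998.3337 m/s


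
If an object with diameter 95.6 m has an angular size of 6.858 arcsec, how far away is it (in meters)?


D = size / theta_rad, theta_rad = 6.858 * pi/(180*3600) = 3.325e-05, D = 2.875e+06

2.875e+06 m


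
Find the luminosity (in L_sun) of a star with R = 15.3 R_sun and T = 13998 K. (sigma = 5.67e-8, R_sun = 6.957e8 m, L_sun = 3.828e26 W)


R = 15.3 * 6.957e8 m = 1.064421e+10 m. L = 4*pi*R^2*sigma*T^4 = 4*pi*(1.064421e+10)^2 * 5.67e-8 * 13998^4 = 3.099443671e+30 W. L/L_sun = 3.099443671e+30 / 3.828e26 = 8096.7703

8096.7703 L_sun


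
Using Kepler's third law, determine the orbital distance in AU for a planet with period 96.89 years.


a = P^(2/3) = 96.89^(2/3) = 21.0953

21.0953 AU


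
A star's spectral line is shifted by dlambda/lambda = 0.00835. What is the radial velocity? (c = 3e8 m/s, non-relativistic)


v = (dlambda/lambda) * c = 0.00835 * 3e8 = 2.505e+06

2.505e+06 m/s


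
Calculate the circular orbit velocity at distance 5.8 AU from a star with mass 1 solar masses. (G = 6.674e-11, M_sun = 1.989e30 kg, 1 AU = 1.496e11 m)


v = sqrt(GM/r) = sqrt(6.674e-11 * 1.989e+30 / 8.677e+11) = 12368.8892

12368.8892 m/s


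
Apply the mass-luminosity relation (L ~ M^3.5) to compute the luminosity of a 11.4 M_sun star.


L/L_sun = (M/M_sun)^3.5 = 11.4^3.5 = 5002.2683

5002.2683 L_sun


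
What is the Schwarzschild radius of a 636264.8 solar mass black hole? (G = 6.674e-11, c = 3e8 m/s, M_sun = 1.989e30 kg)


M = 636264.8 * 1.989e30 kg = 1.265530687e+36 kg. rs = 2GM/c^2 = 2 * 6.674e-11 * 1.265530687e+36 / (3e8)^2 = 1.877e+09

1.877e+09 m


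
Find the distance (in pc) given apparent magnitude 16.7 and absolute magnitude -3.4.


d = 10^((m - M + 5)/5) = 10^((16.7 - -3.4 + 5)/5) = 104712.8548

104712.8548 pc


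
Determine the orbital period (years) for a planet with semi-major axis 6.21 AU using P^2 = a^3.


P = a^(3/2) = 6.21^1.5 = 15.4752

15.4752 years


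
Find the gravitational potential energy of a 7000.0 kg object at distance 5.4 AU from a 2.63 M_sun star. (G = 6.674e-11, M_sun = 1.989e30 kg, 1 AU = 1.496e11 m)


M = 2.63 * 1.989e30 kg = 5.23107e+30 kg; r = 5.4 AU * 1.496e11 m/AU = 8.0784e+11 m. U = -GM*m/r = -(6.674e-11 * 5.23107e+30 * 7000.0) / 8.0784e+11 = -3.025e+12

-3.025e+12 J


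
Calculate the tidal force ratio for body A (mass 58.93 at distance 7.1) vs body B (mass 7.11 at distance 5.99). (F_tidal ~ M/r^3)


Ratio = (M1/r1^3) / (M2/r2^3) = (58.93/7.1^3) / (7.11/5.99^3) = 4.9771

4.9771


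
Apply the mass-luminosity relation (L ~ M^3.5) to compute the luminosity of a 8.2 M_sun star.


L/L_sun = (M/M_sun)^3.5 = 8.2^3.5 = 1578.8777

1578.8777 L_sun


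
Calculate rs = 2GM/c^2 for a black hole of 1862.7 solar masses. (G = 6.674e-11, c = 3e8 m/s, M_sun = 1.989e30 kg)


M = 1862.7 * 1.989e30 kg = 3.7049103e+33 kg. rs = 2GM/c^2 = 2 * 6.674e-11 * 3.7049103e+33 / (3e8)^2 = 5.495e+06

5.495e+06 m


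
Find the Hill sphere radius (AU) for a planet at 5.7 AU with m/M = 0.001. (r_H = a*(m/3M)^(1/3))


r_H = a * (m/3M)^(1/3) = 5.7 * (0.001/3)^(1/3) = 0.3952

0.3952 AU


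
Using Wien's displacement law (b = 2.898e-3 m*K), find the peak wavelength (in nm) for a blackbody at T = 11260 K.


lam_max = b / T = 2.898e-3 / 11260 = 2.574e-07 m = 257.3712 nm

257.3712 nm


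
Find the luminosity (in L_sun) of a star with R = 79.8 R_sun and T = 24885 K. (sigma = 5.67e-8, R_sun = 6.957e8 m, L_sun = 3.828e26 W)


R = 79.8 * 6.957e8 m = 5.551686e+10 m. L = 4*pi*R^2*sigma*T^4 = 4*pi*(5.551686e+10)^2 * 5.67e-8 * 24885^4 = 8.421574456e+32 W. L/L_sun = 8.421574456e+32 / 3.828e26 = 2.200e+06

2.200e+06 L_sun
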